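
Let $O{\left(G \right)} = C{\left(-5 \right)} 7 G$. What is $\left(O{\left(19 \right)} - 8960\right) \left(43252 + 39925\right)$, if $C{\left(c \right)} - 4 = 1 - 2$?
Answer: $-712078297$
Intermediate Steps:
$C{\left(c \right)} = 3$ ($C{\left(c \right)} = 4 + \left(1 - 2\right) = 4 - 1 = 3$)
$O{\left(G \right)} = 21 G$ ($O{\left(G \right)} = 3 \cdot 7 G = 21 G$)
$\left(O{\left(19 \right)} - 8960\right) \left(43252 + 39925\right) = \left(21 \cdot 19 - 8960\right) \left(43252 + 39925\right) = \left(399 + \left(-24772 + 15812\right)\right) 83177 = \left(399 - 8960\right) 83177 = \left(-8561\right) 83177 = -712078297$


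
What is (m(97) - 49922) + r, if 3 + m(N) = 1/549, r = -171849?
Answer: -121753925/549 ≈ -2.2177e+5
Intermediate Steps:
m(N) = -1646/549 (m(N) = -3 + 1/549 = -1646/549)
(m(97) - 49922) + r = (-1646/549 - 49922) - 171849 = -27408824/549 - 171849 = -121753925/549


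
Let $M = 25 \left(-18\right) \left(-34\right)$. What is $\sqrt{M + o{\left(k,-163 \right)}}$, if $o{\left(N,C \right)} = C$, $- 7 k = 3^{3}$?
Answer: $\sqrt{15137} \approx 123.03$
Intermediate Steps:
$k = - \frac{27}{7}$ ($k = - \frac{3^{3}}{7} = \left(- \frac{1}{7}\right) 27 = - \frac{27}{7} \approx -3.8571$)
$M = 15300$ ($M = \left(-450\right) \left(-34\right) = 15300$)
$\sqrt{M + o{\left(k,-163 \right)}} = \sqrt{15300 - 163} = \sqrt{15137}$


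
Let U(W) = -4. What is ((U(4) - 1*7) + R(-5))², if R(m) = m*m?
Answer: 196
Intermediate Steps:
R(m) = m²
((U(4) - 1*7) + R(-5))² = ((-4 - 1*7) + (-5)²)² = ((-4 - 7) + 25)² = (-11 + 25)² = 14² = 196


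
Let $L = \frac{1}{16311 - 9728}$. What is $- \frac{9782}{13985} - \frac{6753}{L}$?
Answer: $- \frac{621703170797}{13985} \approx -4.4455 \cdot 10^{7}$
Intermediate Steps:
$L = \frac{1}{6583} \approx 0.00015191$
$- \frac{9782}{13985} - \frac{6753}{L} = - \frac{9782}{13985} - 6753 \frac{1}{\frac{1}{6583}} = \left(-9782\right) \frac{1}{13985} - 44454999 = - \frac{9782}{13985} - 44454999 = - \frac{621703170797}{13985}$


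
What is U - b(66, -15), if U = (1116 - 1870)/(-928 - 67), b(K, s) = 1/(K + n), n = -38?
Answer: 20117/27860 ≈ 0.72207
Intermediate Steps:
b(K, s) = 1/(-38 + K) (b(K, s) = 1/(K - 38) = 1/(-38 + K))
U = 754/995 (U = -754/(-995) = -754*(-1/995) = 754/995 ≈ 0.75779)
U - b(66, -15) = 754/995 - 1/(-38 + 66) = 754/995 - 1/28 = 20117/27860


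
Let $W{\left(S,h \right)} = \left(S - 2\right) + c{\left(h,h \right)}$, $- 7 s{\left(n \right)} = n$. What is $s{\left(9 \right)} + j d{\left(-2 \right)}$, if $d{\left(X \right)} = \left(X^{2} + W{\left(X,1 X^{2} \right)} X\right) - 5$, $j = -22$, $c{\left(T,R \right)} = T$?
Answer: $\frac{145}{7} \approx 20.714$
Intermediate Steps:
$s{\left(n \right)} = - \frac{n}{7}$
$W{\left(S,h \right)} = -2 + S + h$ ($W{\left(S,h \right)} = \left(S - 2\right) + h = \left(-2 + S\right) + h = -2 + S + h$)
$d{\left(X \right)} = -5 + X^{2} + X \left(-2 + X + X^{2}\right)$ ($d{\left(X \right)} = \left(X^{2} + \left(-2 + X + 1 X^{2}\right) X\right) - 5 = \left(X^{2} + \left(-2 + X + X^{2}\right) X\right) - 5 = \left(X^{2} + X \left(-2 + X + X^{2}\right)\right) - 5 = -5 + X^{2} + X \left(-2 + X + X^{2}\right)$)
$s{\left(9 \right)} + j d{\left(-2 \right)} = \left(- \frac{1}{7}\right) 9 - 22 \left(-5 + \left(-2\right)^{2} - 2 \left(-2 - 2 + \left(-2\right)^{2}\right)\right) = - \frac{9}{7} - 22 \left(-5 + 4 - 2 \left(-2 - 2 + 4\right)\right) = - \frac{9}{7} - 22 \left(-5 + 4 - 0\right) = - \frac{9}{7} - 22 \left(-5 + 4 + 0\right) = - \frac{9}{7} - -22 = - \frac{9}{7} + 22 = \frac{145}{7}$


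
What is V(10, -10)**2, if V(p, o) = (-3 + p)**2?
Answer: 2401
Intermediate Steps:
V(10, -10)**2 = ((-3 + 10)**2)**2 = (7**2)**2 = 49**2 = 2401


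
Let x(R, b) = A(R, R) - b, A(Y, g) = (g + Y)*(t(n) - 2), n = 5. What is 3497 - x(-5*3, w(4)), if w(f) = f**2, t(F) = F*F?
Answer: 4203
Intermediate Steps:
t(F) = F**2
A(Y, g) = 23*Y + 23*g (A(Y, g) = (g + Y)*(5**2 - 2) = (Y + g)*(25 - 2) = (Y + g)*23 = 23*Y + 23*g)
x(R, b) = -b + 46*R (x(R, b) = (23*R + 23*R) - b = 46*R - b = -b + 46*R)
3497 - x(-5*3, w(4)) = 3497 - (-1*4**2 + 46*(-5*3)) = 3497 - (-1*16 + 46*(-15)) = 3497 - (-16 - 690) = 3497 - 1*(-706) = 3497 + 706 = 4203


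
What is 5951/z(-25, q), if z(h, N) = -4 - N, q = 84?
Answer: -541/8 ≈ -67.625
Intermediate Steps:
5951/z(-25, q) = 5951/(-4 - 1*84) = 5951/(-4 - 84) = 5951/(-88) = 5951*(-1/88) = -541/8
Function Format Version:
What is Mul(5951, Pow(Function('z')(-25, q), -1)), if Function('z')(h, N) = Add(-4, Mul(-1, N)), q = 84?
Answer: Rational(-541, 8) ≈ -67.625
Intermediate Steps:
Mul(5951, Pow(Function('z')(-25, q), -1)) = Mul(5951, Pow(Add(-4, Mul(-1, 84)), -1)) = Mul(5951, Pow(Add(-4, -84), -1)) = Mul(5951, Pow(-88, -1)) = Mul(5951, Rational(-1, 88)) = Rational(-541, 8)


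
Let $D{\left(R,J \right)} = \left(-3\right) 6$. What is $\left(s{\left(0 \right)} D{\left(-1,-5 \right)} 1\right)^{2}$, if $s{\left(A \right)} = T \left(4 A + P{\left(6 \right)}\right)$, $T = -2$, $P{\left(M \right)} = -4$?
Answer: $20736$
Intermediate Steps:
$D{\left(R,J \right)} = -18$
$s{\left(A \right)} = 8 - 8 A$ ($s{\left(A \right)} = - 2 \left(4 A - 4\right) = - 2 \left(-4 + 4 A\right) = 8 - 8 A$)
$\left(s{\left(0 \right)} D{\left(-1,-5 \right)} 1\right)^{2} = \left(\left(8 - 0\right) \left(-18\right) 1\right)^{2} = \left(\left(8 + 0\right) \left(-18\right) 1\right)^{2} = \left(8 \left(-18\right) 1\right)^{2} = \left(\left(-144\right) 1\right)^{2} = \left(-144\right)^{2} = 20736$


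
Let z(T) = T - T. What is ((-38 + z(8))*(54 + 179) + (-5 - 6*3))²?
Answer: 78801129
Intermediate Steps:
z(T) = 0
((-38 + z(8))*(54 + 179) + (-5 - 6*3))² = ((-38 + 0)*(54 + 179) + (-5 - 6*3))² = (-38*233 + (-5 - 18))² = (-8854 - 23)² = (-8877)² = 78801129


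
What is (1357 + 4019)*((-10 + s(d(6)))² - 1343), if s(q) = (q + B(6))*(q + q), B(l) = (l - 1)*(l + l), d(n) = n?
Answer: 3280333056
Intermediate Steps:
B(l) = 2*l*(-1 + l) (B(l) = (-1 + l)*(2*l) = 2*l*(-1 + l))
s(q) = 2*q*(60 + q) (s(q) = (q + 2*6*(-1 + 6))*(q + q) = (q + 2*6*5)*(2*q) = (q + 60)*(2*q) = (60 + q)*(2*q) = 2*q*(60 + q))
(1357 + 4019)*((-10 + s(d(6)))² - 1343) = (1357 + 4019)*((-10 + 2*6*(60 + 6))² - 1343) = 5376*((-10 + 2*6*66)² - 1343) = 5376*((-10 + 792)² - 1343) = 5376*(782² - 1343) = 5376*(611524 - 1343) = 5376*610181 = 3280333056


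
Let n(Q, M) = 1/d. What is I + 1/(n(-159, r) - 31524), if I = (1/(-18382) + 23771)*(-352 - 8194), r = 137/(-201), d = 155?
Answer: -701782737892565664/3454556833 ≈ -2.0315e+8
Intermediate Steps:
r = -137/201 (r = 137*(-1/201) = -137/201 ≈ -0.68159)
n(Q, M) = 1/155
I = -1867123760233/9191 (I = (-1/18382 + 23771)*(-8546) = (436958521/18382)*(-8546) = -1867123760233/9191 ≈ -2.0315e+8)
I + 1/(n(-159, r) - 31524) = -1867123760233/9191 + 1/(1/155 - 31524) = -1867123760233/9191 + 1/(-4886219/155) = -1867123760233/9191 - 155/4886219 = -701782737892565664/3454556833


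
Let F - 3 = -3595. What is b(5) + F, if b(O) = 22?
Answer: -3570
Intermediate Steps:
F = -3592 (F = 3 - 3595 = -3592)
b(5) + F = 22 - 3592 = -3570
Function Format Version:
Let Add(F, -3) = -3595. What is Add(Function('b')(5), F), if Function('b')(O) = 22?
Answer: -3570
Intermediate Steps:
F = -3592 (F = Add(3, -3595) = -3592)
Add(Function('b')(5), F) = Add(22, -3592) = -3570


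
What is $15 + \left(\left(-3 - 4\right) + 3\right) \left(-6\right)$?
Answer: $39$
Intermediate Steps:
$15 + \left(\left(-3 - 4\right) + 3\right) \left(-6\right) = 15 + \left(-7 + 3\right) \left(-6\right) = 15 - -24 = 15 + 24 = 39$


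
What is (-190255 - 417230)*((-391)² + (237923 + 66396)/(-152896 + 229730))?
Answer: -7135982365401405/76834 ≈ -9.2875e+10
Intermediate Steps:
(-190255 - 417230)*((-391)² + (237923 + 66396)/(-152896 + 229730)) = -607485*(152881 + 304319/76834) = -607485*11746763073/76834 = -7135982365401405/76834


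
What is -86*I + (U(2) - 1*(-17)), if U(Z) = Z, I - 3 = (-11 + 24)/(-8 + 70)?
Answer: -7968/31 ≈ -257.03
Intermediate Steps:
I = 199/62 (I = 3 + (-11 + 24)/(-8 + 70) = 3 + 13/62 = 199/62 ≈ 3.2097)
-86*I + (U(2) - 1*(-17)) = -86*199/62 + (2 - 1*(-17)) = -8557/31 + (2 + 17) = -8557/31 + 19 = -7968/31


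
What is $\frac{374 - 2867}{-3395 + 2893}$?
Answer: $\frac{2493}{502} \approx 4.9661$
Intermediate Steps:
$\frac{374 - 2867}{-3395 + 2893} = - \frac{2493}{-502} = \left(-2493\right) \left(- \frac{1}{502}\right) = \frac{2493}{502}$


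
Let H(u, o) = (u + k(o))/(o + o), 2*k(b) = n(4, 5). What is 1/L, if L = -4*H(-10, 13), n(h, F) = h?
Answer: 13/16 ≈ 0.81250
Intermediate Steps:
k(b) = 2 (k(b) = (½)*4 = 2)
H(u, o) = (2 + u)/(2*o) (H(u, o) = (u + 2)/(o + o) = (2 + u)/((2*o)) = (2 + u)*(1/(2*o)) = (2 + u)/(2*o))
L = 16/13 (L = -2*(2 - 10)/13 = -2*(-8)/13 = -4*(-4/13) = 16/13 ≈ 1.2308)
1/L = 1/(16/13) = 13/16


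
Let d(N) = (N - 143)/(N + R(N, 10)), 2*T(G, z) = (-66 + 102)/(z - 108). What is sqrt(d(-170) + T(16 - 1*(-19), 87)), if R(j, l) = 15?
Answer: sqrt(1368185)/1085 ≈ 1.0781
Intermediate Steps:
T(G, z) = 18/(-108 + z) (T(G, z) = ((-66 + 102)/(z - 108))/2 = (36/(-108 + z))/2 = 18/(-108 + z))
d(N) = (-143 + N)/(15 + N) (d(N) = (N - 143)/(N + 15) = (-143 + N)/(15 + N))
sqrt(d(-170) + T(16 - 1*(-19), 87)) = sqrt((-143 - 170)/(15 - 170) + 18/(-108 + 87)) = sqrt(-313/(-155) + 18/(-21)) = sqrt(-1/155*(-313) + 18*(-1/21)) = sqrt(313/155 - 6/7) = sqrt(1261/1085) = sqrt(1368185)/1085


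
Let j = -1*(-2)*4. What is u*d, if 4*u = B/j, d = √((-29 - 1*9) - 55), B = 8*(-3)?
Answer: -3*I*√93/4 ≈ -7.2327*I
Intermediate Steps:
B = -24
j = 8 (j = 2*4 = 8)
d = I*√93 (d = √((-29 - 9) - 55) = √(-38 - 55) = √(-93) = I*√93 ≈ 9.6436*I)
u = -¾ (u = (-24/8)/4 = (-24*⅛)/4 = (¼)*(-3) = -¾ ≈ -0.75000)
u*d = -3*I*√93/4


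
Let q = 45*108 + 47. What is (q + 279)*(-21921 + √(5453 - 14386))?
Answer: -113682306 + 5186*I*√8933 ≈ -1.1368e+8 + 4.9015e+5*I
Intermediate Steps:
q = 4907 (q = 4860 + 47 = 4907)
(q + 279)*(-21921 + √(5453 - 14386)) = (4907 + 279)*(-21921 + √(5453 - 14386)) = 5186*(-21921 + √(-8933)) = 5186*(-21921 + I*√8933) = -113682306 + 5186*I*√8933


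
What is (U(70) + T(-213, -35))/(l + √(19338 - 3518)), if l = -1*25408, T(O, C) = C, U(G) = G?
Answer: -222320/161387661 - 35*√3955/322775322 ≈ -0.0013844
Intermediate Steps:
l = -25408
(U(70) + T(-213, -35))/(l + √(19338 - 3518)) = (70 - 35)/(-25408 + √(19338 - 3518)) = 35/(-25408 + √15820) = 35/(-25408 + 2*√3955)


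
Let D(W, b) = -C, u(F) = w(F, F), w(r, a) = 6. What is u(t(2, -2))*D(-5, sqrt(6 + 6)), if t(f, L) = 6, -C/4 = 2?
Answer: 48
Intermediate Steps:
C = -8 (C = -4*2 = -8)
u(F) = 6
D(W, b) = 8 (D(W, b) = -1*(-8) = 8)
u(t(2, -2))*D(-5, sqrt(6 + 6)) = 6*8 = 48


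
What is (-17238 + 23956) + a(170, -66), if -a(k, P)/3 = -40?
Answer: 6838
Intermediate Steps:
a(k, P) = 120 (a(k, P) = -3*(-40) = 120)
(-17238 + 23956) + a(170, -66) = (-17238 + 23956) + 120 = 6718 + 120 = 6838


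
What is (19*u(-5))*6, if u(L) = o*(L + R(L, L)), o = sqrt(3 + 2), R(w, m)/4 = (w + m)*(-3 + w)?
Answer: 35910*sqrt(5) ≈ 80297.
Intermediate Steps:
R(w, m) = 4*(-3 + w)*(m + w) (R(w, m) = 4*((w + m)*(-3 + w)) = 4*((m + w)*(-3 + w)) = 4*((-3 + w)*(m + w)) = 4*(-3 + w)*(m + w))
o = sqrt(5) ≈ 2.2361
u(L) = sqrt(5)*(-23*L + 8*L**2) (u(L) = sqrt(5)*(L + (-12*L - 12*L + 4*L**2 + 4*L*L)) = sqrt(5)*(L + (-12*L - 12*L + 4*L**2 + 4*L**2)) = sqrt(5)*(L + (-24*L + 8*L**2)) = sqrt(5)*(-23*L + 8*L**2))
(19*u(-5))*6 = (19*(-5*sqrt(5)*(-23 + 8*(-5))))*6 = (19*(-5*sqrt(5)*(-23 - 40)))*6 = (19*(-5*sqrt(5)*(-63)))*6 = (19*(315*sqrt(5)))*6 = (5985*sqrt(5))*6 = 35910*sqrt(5)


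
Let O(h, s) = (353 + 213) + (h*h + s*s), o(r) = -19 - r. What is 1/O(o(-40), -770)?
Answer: 1/593907 ≈ 1.6838e-6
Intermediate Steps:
O(h, s) = 566 + h² + s² (O(h, s) = 566 + (h² + s²) = 566 + h² + s²)
1/O(o(-40), -770) = 1/(566 + (-19 - 1*(-40))² + (-770)²) = 1/(566 + (-19 + 40)² + 592900) = 1/(566 + 21² + 592900) = 1/(566 + 441 + 592900) = 1/593907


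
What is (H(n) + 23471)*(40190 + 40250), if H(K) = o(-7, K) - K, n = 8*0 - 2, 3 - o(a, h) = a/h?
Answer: 1888127900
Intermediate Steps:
o(a, h) = 3 - a/h
n = -2 (n = 0 - 2 = -2)
H(K) = 3 - K + 7/K (H(K) = (3 - 1*(-7)/K) - K = (3 + 7/K) - K = 3 - K + 7/K)
(H(n) + 23471)*(40190 + 40250) = ((3 - 1*(-2) + 7/(-2)) + 23471)*(40190 + 40250) = ((3 + 2 + 7*(-½)) + 23471)*80440 = ((3 + 2 - 7/2) + 23471)*80440 = (3/2 + 23471)*80440 = (46945/2)*80440 = 1888127900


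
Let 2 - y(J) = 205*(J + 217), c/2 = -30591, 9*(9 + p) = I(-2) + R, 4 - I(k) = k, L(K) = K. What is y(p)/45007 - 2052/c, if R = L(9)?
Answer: -140957089/152978793 ≈ -0.92142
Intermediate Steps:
R = 9
I(k) = 4 - k
p = -22/3 (p = -9 + ((4 - 1*(-2)) + 9)/9 = -9 + ((4 + 2) + 9)/9 = -9 + (6 + 9)/9 = -9 + (⅑)*15 = -9 + 5/3 = -22/3 ≈ -7.3333)
c = -61182 (c = 2*(-30591) = -61182)
y(J) = -44483 - 205*J (y(J) = 2 - 205*(J + 217) = 2 - 205*(217 + J) = 2 - (44485 + 205*J) = 2 + (-44485 - 205*J) = -44483 - 205*J)
y(p)/45007 - 2052/c = (-44483 - 205*(-22/3))/45007 - 2052/(-61182) = (-44483 + 4510/3)*(1/45007) - 2052*(-1/61182) = -128939/3*1/45007 + 38/1133 = -128939/135021 + 38/1133 = -140957089/152978793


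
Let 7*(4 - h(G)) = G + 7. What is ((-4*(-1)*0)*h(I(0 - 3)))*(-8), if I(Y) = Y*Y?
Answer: 0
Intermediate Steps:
I(Y) = Y**2
h(G) = 3 - G/7 (h(G) = 4 - (G + 7)/7 = 4 - (7 + G)/7 = 4 + (-1 - G/7) = 3 - G/7)
((-4*(-1)*0)*h(I(0 - 3)))*(-8) = ((-4*(-1)*0)*(3 - (0 - 3)**2/7))*(-8) = ((4*0)*(3 - 1/7*(-3)**2))*(-8) = (0*(3 - 1/7*9))*(-8) = (0*(3 - 9/7))*(-8) = (0*(12/7))*(-8) = 0*(-8) = 0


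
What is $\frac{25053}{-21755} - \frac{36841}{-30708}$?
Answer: $\frac{32148431}{668052540} \approx 0.048123$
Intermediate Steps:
$\frac{25053}{-21755} - \frac{36841}{-30708} = 25053 \left(- \frac{1}{21755}\right) - - \frac{36841}{30708} = - \frac{25053}{21755} + \frac{36841}{30708} = \frac{32148431}{668052540}$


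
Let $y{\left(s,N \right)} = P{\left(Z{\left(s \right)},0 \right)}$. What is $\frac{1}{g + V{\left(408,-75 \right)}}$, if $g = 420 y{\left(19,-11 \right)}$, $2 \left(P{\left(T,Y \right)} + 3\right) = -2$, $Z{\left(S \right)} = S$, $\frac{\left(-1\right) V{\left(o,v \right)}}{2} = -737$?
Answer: $- \frac{1}{206} \approx -0.0048544$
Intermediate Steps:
$V{\left(o,v \right)} = 1474$ ($V{\left(o,v \right)} = \left(-2\right) \left(-737\right) = 1474$)
$P{\left(T,Y \right)} = -4$ ($P{\left(T,Y \right)} = -3 + \frac{1}{2} \left(-2\right) = -3 - 1 = -4$)
$y{\left(s,N \right)} = -4$
$g = -1680$ ($g = 420 \left(-4\right) = -1680$)
$\frac{1}{g + V{\left(408,-75 \right)}} = \frac{1}{-1680 + 1474} = \frac{1}{-206} = - \frac{1}{206}$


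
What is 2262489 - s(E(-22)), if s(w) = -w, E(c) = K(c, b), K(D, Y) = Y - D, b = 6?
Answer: 2262517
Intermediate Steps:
E(c) = 6 - c
2262489 - s(E(-22)) = 2262489 - (-1)*(6 - 1*(-22)) = 2262489 - (-1)*(6 + 22) = 2262489 - (-1)*28 = 2262489 - 1*(-28) = 2262489 + 28 = 2262517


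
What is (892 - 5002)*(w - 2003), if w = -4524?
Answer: 26825970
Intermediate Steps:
(892 - 5002)*(w - 2003) = (892 - 5002)*(-4524 - 2003) = -4110*(-6527) = 26825970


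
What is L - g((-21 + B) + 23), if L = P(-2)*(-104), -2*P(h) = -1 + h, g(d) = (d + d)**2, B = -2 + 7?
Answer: -352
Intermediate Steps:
B = 5
g(d) = 4*d**2 (g(d) = (2*d)**2 = 4*d**2)
P(h) = 1/2 - h/2 (P(h) = -(-1 + h)/2 = 1/2 - h/2)
L = -156 (L = (1/2 - 1/2*(-2))*(-104) = (1/2 + 1)*(-104) = (3/2)*(-104) = -156)
L - g((-21 + B) + 23) = -156 - 4*((-21 + 5) + 23)**2 = -156 - 4*(-16 + 23)**2 = -156 - 4*7**2 = -156 - 4*49 = -156 - 1*196 = -156 - 196 = -352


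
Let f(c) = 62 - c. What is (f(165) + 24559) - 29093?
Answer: -4637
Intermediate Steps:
(f(165) + 24559) - 29093 = ((62 - 1*165) + 24559) - 29093 = ((62 - 165) + 24559) - 29093 = (-103 + 24559) - 29093 = 24456 - 29093 = -4637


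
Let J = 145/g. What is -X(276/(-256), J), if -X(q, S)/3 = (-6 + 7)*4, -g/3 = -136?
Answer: 12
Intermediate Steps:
g = 408 (g = -3*(-136) = 408)
J = 145/408 ≈ 0.35539
X(q, S) = -12 (X(q, S) = -3*(-6 + 7)*4 = -3*4 = -12)
-X(276/(-256), J) = -1*(-12) = 12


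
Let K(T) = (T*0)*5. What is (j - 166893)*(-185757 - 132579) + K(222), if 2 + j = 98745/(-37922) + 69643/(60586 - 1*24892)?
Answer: 5992885589112463232/112798989 ≈ 5.3129e+10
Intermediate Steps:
j = -897694480/338396967 (j = -2 + (98745/(-37922) + 69643/(60586 - 1*24892)) = -2 + (98745*(-1/37922) + 69643/(60586 - 24892)) = -2 + (-98745/37922 + 69643/35694) = -2 - 220900546/338396967 = -897694480/338396967 ≈ -2.6528)
K(T) = 0 (K(T) = 0*5 = 0)
(j - 166893)*(-185757 - 132579) + K(222) = (-897694480/338396967 - 166893)*(-185757 - 132579) + 0 = -56476982708011/338396967*(-318336) + 0 = 5992885589112463232/112798989 + 0 = 5992885589112463232/112798989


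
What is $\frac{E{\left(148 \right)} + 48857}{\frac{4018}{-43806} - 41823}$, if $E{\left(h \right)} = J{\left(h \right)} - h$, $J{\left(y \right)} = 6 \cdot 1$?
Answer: $- \frac{21775605}{18694922} \approx -1.1648$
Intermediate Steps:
$J{\left(y \right)} = 6$
$E{\left(h \right)} = 6 - h$
$\frac{E{\left(148 \right)} + 48857}{\frac{4018}{-43806} - 41823} = \frac{\left(6 - 148\right) + 48857}{\frac{4018}{-43806} - 41823} = \frac{\left(6 - 148\right) + 48857}{4018 \left(- \frac{1}{43806}\right) - 41823} = \frac{-142 + 48857}{- \frac{41}{447} - 41823} = \frac{48715}{- \frac{18694922}{447}} = 48715 \left(- \frac{447}{18694922}\right) = - \frac{21775605}{18694922}$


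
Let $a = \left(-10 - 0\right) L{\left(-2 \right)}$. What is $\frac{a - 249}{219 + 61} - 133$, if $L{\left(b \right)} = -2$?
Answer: $- \frac{37469}{280} \approx -133.82$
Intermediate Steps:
$a = 20$ ($a = \left(-10 - 0\right) \left(-2\right) = \left(-10 + 0\right) \left(-2\right) = \left(-10\right) \left(-2\right) = 20$)
$\frac{a - 249}{219 + 61} - 133 = \frac{20 - 249}{219 + 61} - 133 = - \frac{229}{280} - 133 = - \frac{37469}{280}$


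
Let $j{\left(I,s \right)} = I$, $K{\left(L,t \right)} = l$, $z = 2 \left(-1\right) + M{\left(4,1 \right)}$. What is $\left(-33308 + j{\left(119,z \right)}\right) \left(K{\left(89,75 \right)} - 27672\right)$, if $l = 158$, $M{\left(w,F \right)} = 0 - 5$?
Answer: $913162146$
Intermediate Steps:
$M{\left(w,F \right)} = -5$ ($M{\left(w,F \right)} = 0 - 5 = -5$)
$z = -7$ ($z = 2 \left(-1\right) - 5 = -2 - 5 = -7$)
$K{\left(L,t \right)} = 158$
$\left(-33308 + j{\left(119,z \right)}\right) \left(K{\left(89,75 \right)} - 27672\right) = \left(-33308 + 119\right) \left(158 - 27672\right) = \left(-33189\right) \left(-27514\right) = 913162146$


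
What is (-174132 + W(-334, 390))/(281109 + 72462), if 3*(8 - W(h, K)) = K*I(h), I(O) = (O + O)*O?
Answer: -9726228/117857 ≈ -82.526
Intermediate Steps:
I(O) = 2*O² (I(O) = (2*O)*O = 2*O²)
W(h, K) = 8 - 2*K*h²/3 (W(h, K) = 8 - K*2*h²/3 = 8 - 2*K*h²/3)
(-174132 + W(-334, 390))/(281109 + 72462) = (-174132 + (8 - ⅔*390*(-334)²))/(281109 + 72462) = (-174132 + (8 - ⅔*390*111556))/353571 = (-174132 + (8 - 29004560))*(1/353571) = (-174132 - 29004552)*(1/353571) = -29178684*1/353571 = -9726228/117857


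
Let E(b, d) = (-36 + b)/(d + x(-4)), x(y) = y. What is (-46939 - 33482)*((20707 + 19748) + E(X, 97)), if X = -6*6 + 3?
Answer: -100854528522/31 ≈ -3.2534e+9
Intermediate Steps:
X = -33 (X = -36 + 3 = -33)
E(b, d) = (-36 + b)/(-4 + d) (E(b, d) = (-36 + b)/(d - 4) = (-36 + b)/(-4 + d))
(-46939 - 33482)*((20707 + 19748) + E(X, 97)) = (-46939 - 33482)*((20707 + 19748) + (-36 - 33)/(-4 + 97)) = -80421*(40455 - 69/93) = -80421*(40455 + (1/93)*(-69)) = -80421*(40455 - 23/31) = -80421*1254082/31 = -100854528522/31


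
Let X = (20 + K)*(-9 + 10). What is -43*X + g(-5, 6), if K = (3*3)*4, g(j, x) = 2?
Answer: -2406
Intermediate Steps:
K = 36 (K = 9*4 = 36)
X = 56 (X = (20 + 36)*(-9 + 10) = 56*1 = 56)
-43*X + g(-5, 6) = -43*56 + 2 = -2408 + 2 = -2406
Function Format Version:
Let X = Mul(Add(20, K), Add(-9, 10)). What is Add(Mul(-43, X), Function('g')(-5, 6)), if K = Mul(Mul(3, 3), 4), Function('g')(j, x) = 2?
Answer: -2406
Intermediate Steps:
K = 36 (K = Mul(9, 4) = 36)
X = 56 (X = Mul(Add(20, 36), Add(-9, 10)) = Mul(56, 1) = 56)
Add(Mul(-43, X), Function('g')(-5, 6)) = Add(Mul(-43, 56), 2) = Add(-2408, 2) = -2406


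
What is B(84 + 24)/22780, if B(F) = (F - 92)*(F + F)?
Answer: 864/5695 ≈ 0.15171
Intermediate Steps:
B(F) = 2*F*(-92 + F) (B(F) = (-92 + F)*(2*F) = 2*F*(-92 + F))
B(84 + 24)/22780 = (2*(84 + 24)*(-92 + (84 + 24)))/22780 = (2*108*(-92 + 108))*(1/22780) = (2*108*16)*(1/22780) = 3456*(1/22780) = 864/5695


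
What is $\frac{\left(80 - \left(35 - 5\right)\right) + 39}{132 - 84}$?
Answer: $\frac{89}{48} \approx 1.8542$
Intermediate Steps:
$\frac{\left(80 - \left(35 - 5\right)\right) + 39}{132 - 84} = \frac{\left(80 - \left(35 - 5\right)\right) + 39}{48} = \left(\left(80 - 30\right) + 39\right) \frac{1}{48} = \left(50 + 39\right) \frac{1}{48} = 89 \cdot \frac{1}{48} = \frac{89}{48}$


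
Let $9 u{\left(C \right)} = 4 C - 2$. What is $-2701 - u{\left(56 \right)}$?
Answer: $- \frac{8177}{3} \approx -2725.7$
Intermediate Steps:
$u{\left(C \right)} = - \frac{2}{9} + \frac{4 C}{9}$ ($u{\left(C \right)} = \frac{4 C - 2}{9} = \frac{-2 + 4 C}{9} = - \frac{2}{9} + \frac{4 C}{9}$)
$-2701 - u{\left(56 \right)} = -2701 - \left(- \frac{2}{9} + \frac{4}{9} \cdot 56\right) = -2701 - \left(- \frac{2}{9} + \frac{224}{9}\right) = -2701 - \frac{74}{3} = - \frac{8177}{3}$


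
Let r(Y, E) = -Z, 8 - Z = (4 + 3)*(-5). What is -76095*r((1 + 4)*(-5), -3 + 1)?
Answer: 3272085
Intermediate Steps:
Z = 43 (Z = 8 - (4 + 3)*(-5) = 8 - 7*(-5) = 8 - 1*(-35) = 8 + 35 = 43)
r(Y, E) = -43 (r(Y, E) = -1*43 = -43)
-76095*r((1 + 4)*(-5), -3 + 1) = -76095*(-43) = 3272085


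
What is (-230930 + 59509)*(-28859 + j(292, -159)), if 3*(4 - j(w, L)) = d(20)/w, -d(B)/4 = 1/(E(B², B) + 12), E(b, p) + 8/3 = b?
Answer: 443410864126599/89644 ≈ 4.9464e+9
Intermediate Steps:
E(b, p) = -8/3 + b
d(B) = -4/(28/3 + B²) (d(B) = -4/((-8/3 + B²) + 12) = -4/(28/3 + B²))
j(w, L) = 4 + 1/(307*w) (j(w, L) = 4 - (-12/(28 + 3*20²))/(3*w) = 4 - (-12/(28 + 3*400))/(3*w) = 4 - (-12/(28 + 1200))/(3*w) = 4 - (-12/1228)/(3*w) = 4 - (-12*1/1228)/(3*w) = 4 - (-1)/(307*w) = 4 + 1/(307*w))
(-230930 + 59509)*(-28859 + j(292, -159)) = (-230930 + 59509)*(-28859 + (4 + (1/307)/292)) = -171421*(-28859 + (4 + (1/307)*(1/292))) = -171421*(-28859 + (4 + 1/89644)) = -171421*(-28859 + 358577/89644) = -171421*(-2586677619/89644) = 443410864126599/89644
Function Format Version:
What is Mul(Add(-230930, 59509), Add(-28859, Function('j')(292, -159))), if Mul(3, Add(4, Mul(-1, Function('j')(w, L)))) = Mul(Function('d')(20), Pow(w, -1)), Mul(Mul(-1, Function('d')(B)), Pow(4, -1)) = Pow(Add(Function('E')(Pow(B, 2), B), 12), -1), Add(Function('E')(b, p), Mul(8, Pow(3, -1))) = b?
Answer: Rational(443410864126599, 89644) ≈ 4.9464e+9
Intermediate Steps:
Function('E')(b, p) = Add(Rational(-8, 3), b)
Function('d')(B) = Mul(-4, Pow(Add(Rational(28, 3), Pow(B, 2)), -1)) (Function('d')(B) = Mul(-4, Pow(Add(Add(Rational(-8, 3), Pow(B, 2)), 12), -1)) = Mul(-4, Pow(Add(Rational(28, 3), Pow(B, 2)), -1)))
Function('j')(w, L) = Add(4, Mul(Rational(1, 307), Pow(w, -1))) (Function('j')(w, L) = Add(4, Mul(Rational(-1, 3), Mul(Mul(-12, Pow(Add(28, Mul(3, Pow(20, 2))), -1)), Pow(w, -1)))) = Add(4, Mul(Rational(-1, 3), Mul(Mul(-12, Pow(Add(28, Mul(3, 400)), -1)), Pow(w, -1)))) = Add(4, Mul(Rational(-1, 3), Mul(Mul(-12, Pow(Add(28, 1200), -1)), Pow(w, -1)))) = Add(4, Mul(Rational(-1, 3), Mul(Mul(-12, Pow(1228, -1)), Pow(w, -1)))) = Add(4, Mul(Rational(-1, 3), Mul(Mul(-12, Rational(1, 1228)), Pow(w, -1)))) = Add(4, Mul(Rational(-1, 3), Mul(Rational(-3, 307), Pow(w, -1)))) = Add(4, Mul(Rational(1, 307), Pow(w, -1))))
Mul(Add(-230930, 59509), Add(-28859, Function('j')(292, -159))) = Mul(Add(-230930, 59509), Add(-28859, Add(4, Mul(Rational(1, 307), Pow(292, -1))))) = Mul(-171421, Add(-28859, Add(4, Mul(Rational(1, 307), Rational(1, 292))))) = Mul(-171421, Add(-28859, Add(4, Rational(1, 89644)))) = Mul(-171421, Add(-28859, Rational(358577, 89644))) = Mul(-171421, Rational(-2586677619, 89644)) = Rational(443410864126599, 89644)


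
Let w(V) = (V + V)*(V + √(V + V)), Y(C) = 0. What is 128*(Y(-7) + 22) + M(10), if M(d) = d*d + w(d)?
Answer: 3116 + 40*√5 ≈ 3205.4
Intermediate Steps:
w(V) = 2*V*(V + √2*√V) (w(V) = (2*V)*(V + √(2*V)) = (2*V)*(V + √2*√V) = 2*V*(V + √2*√V))
M(d) = 3*d² + 2*√2*d^(3/2) (M(d) = d*d + (2*d² + 2*√2*d^(3/2)) = d² + (2*d² + 2*√2*d^(3/2)) = 3*d² + 2*√2*d^(3/2))
128*(Y(-7) + 22) + M(10) = 128*(0 + 22) + (3*10² + 2*√2*10^(3/2)) = 128*22 + (3*100 + 2*√2*(10*√10)) = 2816 + (300 + 40*√5) = 3116 + 40*√5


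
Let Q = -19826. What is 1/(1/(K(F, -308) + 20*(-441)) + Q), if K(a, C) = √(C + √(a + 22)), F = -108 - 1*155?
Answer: -1/(19826 + 1/(8820 - √(-308 + I*√241))) ≈ -5.0439e-5 + 5.7418e-16*I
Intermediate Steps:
F = -263 (F = -108 - 155 = -263)
K(a, C) = √(C + √(22 + a))
1/(1/(K(F, -308) + 20*(-441)) + Q) = 1/(1/(√(-308 + √(22 - 263)) + 20*(-441)) - 19826) = 1/(1/(√(-308 + √(-241)) - 8820) - 19826) = 1/(1/(√(-308 + I*√241) - 8820) - 19826) = 1/(1/(-8820 + √(-308 + I*√241)) - 19826) = 1/(-19826 + 1/(-8820 + √(-308 + I*√241)))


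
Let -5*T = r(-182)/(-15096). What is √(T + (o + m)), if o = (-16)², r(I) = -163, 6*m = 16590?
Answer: √4302830183790/37740 ≈ 54.964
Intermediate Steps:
m = 2765 (m = (⅙)*16590 = 2765)
o = 256
T = -163/75480 (T = -(-163)/(5*(-15096)) = -(-163)*(-1)/(5*15096) = -⅕*163/15096 = -163/75480 ≈ -0.0021595)
√(T + (o + m)) = √(-163/75480 + (256 + 2765)) = √(-163/75480 + 3021) = √(228024917/75480) = √4302830183790/37740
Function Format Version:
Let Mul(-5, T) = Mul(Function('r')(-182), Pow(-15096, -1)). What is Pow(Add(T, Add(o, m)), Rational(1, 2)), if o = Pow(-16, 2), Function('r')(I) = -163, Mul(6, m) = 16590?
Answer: Mul(Rational(1, 37740), Pow(4302830183790, Rational(1, 2))) ≈ 54.964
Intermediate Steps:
m = 2765 (m = Mul(Rational(1, 6), 16590) = 2765)
o = 256
T = Rational(-163, 75480) (T = Mul(Rational(-1, 5), Mul(-163, Pow(-15096, -1))) = Mul(Rational(-1, 5), Mul(-163, Rational(-1, 15096))) = Mul(Rational(-1, 5), Rational(163, 15096)) = Rational(-163, 75480) ≈ -0.0021595)
Pow(Add(T, Add(o, m)), Rational(1, 2)) = Pow(Add(Rational(-163, 75480), Add(256, 2765)), Rational(1, 2)) = Pow(Add(Rational(-163, 75480), 3021), Rational(1, 2)) = Pow(Rational(228024917, 75480), Rational(1, 2)) = Mul(Rational(1, 37740), Pow(4302830183790, Rational(1, 2)))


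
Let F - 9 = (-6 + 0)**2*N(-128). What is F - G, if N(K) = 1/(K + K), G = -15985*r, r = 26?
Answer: 26599607/64 ≈ 4.1562e+5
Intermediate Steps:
G = -415610 (G = -15985*26 = -415610)
N(K) = 1/(2*K)
F = 567/64 (F = 9 + (-6 + 0)**2*((1/2)/(-128)) = 9 + (-6)**2*((1/2)*(-1/128)) = 9 + 36*(-1/256) = 9 - 9/64 = 567/64 ≈ 8.8594)
F - G = 567/64 - 1*(-415610) = 567/64 + 415610 = 26599607/64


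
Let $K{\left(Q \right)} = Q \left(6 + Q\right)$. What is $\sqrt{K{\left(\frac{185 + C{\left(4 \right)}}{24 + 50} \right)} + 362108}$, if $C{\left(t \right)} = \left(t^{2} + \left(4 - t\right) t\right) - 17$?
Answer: $\frac{78 \sqrt{81485}}{37} \approx 601.77$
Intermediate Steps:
$C{\left(t \right)} = -17 + t^{2} + t \left(4 - t\right)$ ($C{\left(t \right)} = \left(t^{2} + t \left(4 - t\right)\right) - 17 = -17 + t^{2} + t \left(4 - t\right)$)
$\sqrt{K{\left(\frac{185 + C{\left(4 \right)}}{24 + 50} \right)} + 362108} = \sqrt{\frac{185 + \left(-17 + 4 \cdot 4\right)}{24 + 50} \left(6 + \frac{185 + \left(-17 + 4 \cdot 4\right)}{24 + 50}\right) + 362108} = \sqrt{\frac{185 + \left(-17 + 16\right)}{74} \left(6 + \frac{185 + \left(-17 + 16\right)}{74}\right) + 362108} = \sqrt{\left(185 - 1\right) \frac{1}{74} \left(6 + \left(185 - 1\right) \frac{1}{74}\right) + 362108} = \sqrt{184 \cdot \frac{1}{74} \left(6 + 184 \cdot \frac{1}{74}\right) + 362108} = \sqrt{\frac{92 \left(6 + \frac{92}{37}\right)}{37} + 362108} = \sqrt{\frac{92}{37} \cdot \frac{314}{37} + 362108} = \sqrt{\frac{28888}{1369} + 362108} = \sqrt{\frac{495754740}{1369}} = \frac{78 \sqrt{81485}}{37}$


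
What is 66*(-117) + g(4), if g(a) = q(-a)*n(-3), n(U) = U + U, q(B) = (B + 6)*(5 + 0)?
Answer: -7782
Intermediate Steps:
q(B) = 30 + 5*B (q(B) = (6 + B)*5 = 30 + 5*B)
n(U) = 2*U
g(a) = -180 + 30*a (g(a) = (30 + 5*(-a))*(2*(-3)) = (30 - 5*a)*(-6) = -180 + 30*a)
66*(-117) + g(4) = 66*(-117) + (-180 + 30*4) = -7722 + (-180 + 120) = -7722 - 60 = -7782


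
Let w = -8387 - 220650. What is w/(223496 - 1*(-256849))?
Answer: -229037/480345 ≈ -0.47682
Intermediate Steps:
w = -229037
w/(223496 - 1*(-256849)) = -229037/(223496 - 1*(-256849)) = -229037/(223496 + 256849) = -229037/480345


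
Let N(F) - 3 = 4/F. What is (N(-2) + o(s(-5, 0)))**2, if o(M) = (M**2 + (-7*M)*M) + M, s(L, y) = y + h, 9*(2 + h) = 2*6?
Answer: 49/9 ≈ 5.4444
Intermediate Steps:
h = -2/3 (h = -2 + (2*6)/9 = -2 + (1/9)*12 = -2 + 4/3 = -2/3 ≈ -0.66667)
s(L, y) = -2/3 + y (s(L, y) = y - 2/3 = -2/3 + y)
o(M) = M - 6*M**2 (o(M) = (M**2 - 7*M**2) + M = -6*M**2 + M = M - 6*M**2)
N(F) = 3 + 4/F
(N(-2) + o(s(-5, 0)))**2 = ((3 + 4/(-2)) + (-2/3 + 0)*(1 - 6*(-2/3 + 0)))**2 = ((3 + 4*(-1/2)) - 2*(1 - 6*(-2/3))/3)**2 = ((3 - 2) - 2*(1 + 4)/3)**2 = (1 - 2/3*5)**2 = (1 - 10/3)**2 = (-7/3)**2 = 49/9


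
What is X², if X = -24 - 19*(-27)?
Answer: 239121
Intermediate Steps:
X = 489 (X = -24 + 513 = 489)
X² = 489² = 239121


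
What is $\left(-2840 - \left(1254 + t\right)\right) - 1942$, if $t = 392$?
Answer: $-6428$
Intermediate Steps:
$\left(-2840 - \left(1254 + t\right)\right) - 1942 = \left(-2840 - 1646\right) - 1942 = -4486 - 1942 = -6428$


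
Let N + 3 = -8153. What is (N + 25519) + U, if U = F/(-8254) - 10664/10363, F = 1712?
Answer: 17268131549/994607 ≈ 17362.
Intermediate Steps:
N = -8156 (N = -3 - 8153 = -8156)
U = -1229792/994607 (U = 1712/(-8254) - 10664/10363 = 1712*(-1/8254) - 10664*1/10363 = -856/4127 - 248/241 = -1229792/994607 ≈ -1.2365)
(N + 25519) + U = (-8156 + 25519) - 1229792/994607 = 17363 - 1229792/994607 = 17268131549/994607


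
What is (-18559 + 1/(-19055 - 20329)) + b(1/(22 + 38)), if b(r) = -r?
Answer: -3654641567/196920 ≈ -18559.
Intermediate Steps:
(-18559 + 1/(-19055 - 20329)) + b(1/(22 + 38)) = (-18559 + 1/(-19055 - 20329)) - 1/(22 + 38) = (-18559 + 1/(-39384)) - 1/60 = (-18559 - 1/39384) - 1*1/60 = -730927657/39384 - 1/60 = -3654641567/196920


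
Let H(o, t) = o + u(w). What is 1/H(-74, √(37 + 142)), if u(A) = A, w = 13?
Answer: -1/61 ≈ -0.016393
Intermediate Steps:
H(o, t) = 13 + o (H(o, t) = o + 13 = 13 + o)
1/H(-74, √(37 + 142)) = 1/(13 - 74) = 1/(-61) = -1/61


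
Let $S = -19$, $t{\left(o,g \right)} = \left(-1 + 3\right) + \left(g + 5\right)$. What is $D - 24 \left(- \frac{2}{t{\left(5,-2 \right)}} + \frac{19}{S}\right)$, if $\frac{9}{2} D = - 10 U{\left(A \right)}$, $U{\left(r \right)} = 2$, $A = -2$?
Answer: $\frac{1312}{45} \approx 29.156$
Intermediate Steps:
$t{\left(o,g \right)} = 7 + g$ ($t{\left(o,g \right)} = 2 + \left(5 + g\right) = 7 + g$)
$D = - \frac{40}{9}$ ($D = \frac{2 \left(\left(-10\right) 2\right)}{9} = \frac{2}{9} \left(-20\right) = - \frac{40}{9} \approx -4.4444$)
$D - 24 \left(- \frac{2}{t{\left(5,-2 \right)}} + \frac{19}{S}\right) = - \frac{40}{9} - 24 \left(- \frac{2}{7 - 2} + \frac{19}{-19}\right) = - \frac{40}{9} - 24 \left(- \frac{2}{5} + 19 \left(- \frac{1}{19}\right)\right) = - \frac{40}{9} - 24 \left(\left(-2\right) \frac{1}{5} - 1\right) = - \frac{40}{9} - 24 \left(- \frac{2}{5} - 1\right) = - \frac{40}{9} - - \frac{168}{5} = - \frac{40}{9} + \frac{168}{5} = \frac{1312}{45}$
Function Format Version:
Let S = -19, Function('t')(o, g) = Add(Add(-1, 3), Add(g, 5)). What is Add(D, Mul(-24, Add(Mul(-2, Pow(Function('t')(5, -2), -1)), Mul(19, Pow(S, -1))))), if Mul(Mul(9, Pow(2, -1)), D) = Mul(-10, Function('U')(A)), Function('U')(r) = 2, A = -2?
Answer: Rational(1312, 45) ≈ 29.156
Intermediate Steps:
Function('t')(o, g) = Add(7, g) (Function('t')(o, g) = Add(2, Add(5, g)) = Add(7, g))
D = Rational(-40, 9) (D = Mul(Rational(2, 9), Mul(-10, 2)) = Mul(Rational(2, 9), -20) = Rational(-40, 9) ≈ -4.4444)
Add(D, Mul(-24, Add(Mul(-2, Pow(Function('t')(5, -2), -1)), Mul(19, Pow(S, -1))))) = Add(Rational(-40, 9), Mul(-24, Add(Mul(-2, Pow(Add(7, -2), -1)), Mul(19, Pow(-19, -1))))) = Add(Rational(-40, 9), Mul(-24, Add(Mul(-2, Pow(5, -1)), Mul(19, Rational(-1, 19))))) = Add(Rational(-40, 9), Mul(-24, Add(Mul(-2, Rational(1, 5)), -1))) = Add(Rational(-40, 9), Mul(-24, Add(Rational(-2, 5), -1))) = Add(Rational(-40, 9), Mul(-24, Rational(-7, 5))) = Add(Rational(-40, 9), Rational(168, 5)) = Rational(1312, 45)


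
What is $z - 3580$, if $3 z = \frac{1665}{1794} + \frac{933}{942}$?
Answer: $- \frac{504077758}{140829} \approx -3579.4$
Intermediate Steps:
$z = \frac{90062}{140829}$ ($z = \frac{\frac{1665}{1794} + \frac{933}{942}}{3} = \frac{1665 \cdot \frac{1}{1794} + 933 \cdot \frac{1}{942}}{3} = \frac{\frac{555}{598} + \frac{311}{314}}{3} = \frac{1}{3} \cdot \frac{90062}{46943} = \frac{90062}{140829} \approx 0.63951$)
$z - 3580 = \frac{90062}{140829} - 3580 = - \frac{504077758}{140829}$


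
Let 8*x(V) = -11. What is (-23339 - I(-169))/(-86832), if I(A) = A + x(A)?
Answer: 61783/231552 ≈ 0.26682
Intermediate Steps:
x(V) = -11/8 (x(V) = (1/8)*(-11) = -11/8)
I(A) = -11/8 + A (I(A) = A - 11/8 = -11/8 + A)
(-23339 - I(-169))/(-86832) = (-23339 - (-11/8 - 169))/(-86832) = (-23339 - 1*(-1363/8))*(-1/86832) = (-23339 + 1363/8)*(-1/86832) = -185349/8*(-1/86832) = 61783/231552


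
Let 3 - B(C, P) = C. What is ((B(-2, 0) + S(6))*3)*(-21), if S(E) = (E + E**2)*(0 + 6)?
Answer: -16191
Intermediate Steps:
B(C, P) = 3 - C
S(E) = 6*E + 6*E**2 (S(E) = (E + E**2)*6 = 6*E + 6*E**2)
((B(-2, 0) + S(6))*3)*(-21) = (((3 - 1*(-2)) + 6*6*(1 + 6))*3)*(-21) = (((3 + 2) + 6*6*7)*3)*(-21) = ((5 + 252)*3)*(-21) = (257*3)*(-21) = 771*(-21) = -16191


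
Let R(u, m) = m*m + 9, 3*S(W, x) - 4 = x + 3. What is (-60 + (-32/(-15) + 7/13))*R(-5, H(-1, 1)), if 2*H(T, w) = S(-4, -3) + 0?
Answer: -190043/351 ≈ -541.43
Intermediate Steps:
S(W, x) = 7/3 + x/3 (S(W, x) = 4/3 + (x + 3)/3 = 4/3 + (3 + x)/3 = 4/3 + (1 + x/3) = 7/3 + x/3)
H(T, w) = ⅔ (H(T, w) = ((7/3 + (⅓)*(-3)) + 0)/2 = ((7/3 - 1) + 0)/2 = (4/3 + 0)/2 = (½)*(4/3) = ⅔)
R(u, m) = 9 + m² (R(u, m) = m² + 9 = 9 + m²)
(-60 + (-32/(-15) + 7/13))*R(-5, H(-1, 1)) = (-60 + (-32/(-15) + 7/13))*(9 + (⅔)²) = (-60 + (-32*(-1/15) + 7*(1/13)))*(9 + 4/9) = (-60 + (32/15 + 7/13))*(85/9) = (-60 + 521/195)*(85/9) = -11179/195*85/9 = -190043/351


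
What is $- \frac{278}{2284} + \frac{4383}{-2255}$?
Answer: $- \frac{5318831}{2575210} \approx -2.0654$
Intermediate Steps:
$- \frac{278}{2284} + \frac{4383}{-2255} = \left(-278\right) \frac{1}{2284} + 4383 \left(- \frac{1}{2255}\right) = - \frac{139}{1142} - \frac{4383}{2255} = - \frac{5318831}{2575210}$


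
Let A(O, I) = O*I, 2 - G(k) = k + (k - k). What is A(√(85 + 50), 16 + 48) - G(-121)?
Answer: -123 + 192*√15 ≈ 620.61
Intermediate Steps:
G(k) = 2 - k (G(k) = 2 - (k + (k - k)) = 2 - (k + 0) = 2 - k)
A(O, I) = I*O
A(√(85 + 50), 16 + 48) - G(-121) = (16 + 48)*√(85 + 50) - (2 - 1*(-121)) = 64*√135 - (2 + 121) = 64*(3*√15) - 1*123 = 192*√15 - 123 = -123 + 192*√15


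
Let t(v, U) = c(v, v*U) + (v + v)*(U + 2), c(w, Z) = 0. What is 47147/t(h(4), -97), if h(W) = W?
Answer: -47147/760 ≈ -62.036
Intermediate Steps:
t(v, U) = 2*v*(2 + U) (t(v, U) = 0 + (v + v)*(U + 2) = 0 + (2*v)*(2 + U) = 0 + 2*v*(2 + U) = 2*v*(2 + U))
47147/t(h(4), -97) = 47147/((2*4*(2 - 97))) = 47147/((2*4*(-95))) = 47147/(-760) = 47147*(-1/760) = -47147/760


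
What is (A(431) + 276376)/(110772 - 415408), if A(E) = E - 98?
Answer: -276709/304636 ≈ -0.90833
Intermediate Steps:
A(E) = -98 + E
(A(431) + 276376)/(110772 - 415408) = ((-98 + 431) + 276376)/(110772 - 415408) = (333 + 276376)/(-304636) = 276709*(-1/304636) = -276709/304636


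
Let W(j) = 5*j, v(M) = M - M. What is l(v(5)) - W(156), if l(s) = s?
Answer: -780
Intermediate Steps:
v(M) = 0
l(v(5)) - W(156) = 0 - 5*156 = 0 - 1*780 = 0 - 780 = -780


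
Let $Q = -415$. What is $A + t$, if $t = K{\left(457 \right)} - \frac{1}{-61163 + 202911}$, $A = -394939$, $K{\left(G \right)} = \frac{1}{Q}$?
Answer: $- \frac{23232452691543}{58825420} \approx -3.9494 \cdot 10^{5}$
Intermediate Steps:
$K{\left(G \right)} = - \frac{1}{415}$ ($K{\left(G \right)} = \frac{1}{-415} = - \frac{1}{415}$)
$t = - \frac{142163}{58825420}$ ($t = - \frac{1}{415} - \frac{1}{-61163 + 202911} = - \frac{1}{415} - \frac{1}{141748} = - \frac{142163}{58825420} \approx -0.0024167$)
$A + t = -394939 - \frac{142163}{58825420} = - \frac{23232452691543}{58825420}$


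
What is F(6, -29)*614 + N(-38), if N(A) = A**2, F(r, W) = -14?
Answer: -7152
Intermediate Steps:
F(6, -29)*614 + N(-38) = -14*614 + (-38)**2 = -8596 + 1444 = -7152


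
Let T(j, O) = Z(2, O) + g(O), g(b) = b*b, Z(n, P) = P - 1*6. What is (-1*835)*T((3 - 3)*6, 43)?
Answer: -1574810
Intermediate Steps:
Z(n, P) = -6 + P (Z(n, P) = P - 6 = -6 + P)
g(b) = b²
T(j, O) = -6 + O + O² (T(j, O) = (-6 + O) + O² = -6 + O + O²)
(-1*835)*T((3 - 3)*6, 43) = (-1*835)*(-6 + 43 + 43²) = -835*(-6 + 43 + 1849) = -835*1886 = -1574810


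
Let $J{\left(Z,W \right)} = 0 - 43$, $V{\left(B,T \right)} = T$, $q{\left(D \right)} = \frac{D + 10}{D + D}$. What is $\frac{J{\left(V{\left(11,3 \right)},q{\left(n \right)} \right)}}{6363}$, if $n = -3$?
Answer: $- \frac{43}{6363} \approx -0.0067578$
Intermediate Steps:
$q{\left(D \right)} = \frac{10 + D}{2 D}$
$J{\left(Z,W \right)} = -43$ ($J{\left(Z,W \right)} = 0 - 43 = -43$)
$\frac{J{\left(V{\left(11,3 \right)},q{\left(n \right)} \right)}}{6363} = - \frac{43}{6363}$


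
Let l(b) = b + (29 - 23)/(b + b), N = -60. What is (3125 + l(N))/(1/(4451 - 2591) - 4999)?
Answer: -5700807/9298139 ≈ -0.61311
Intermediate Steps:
l(b) = b + 3/b (l(b) = b + 6/((2*b)) = b + 6*(1/(2*b)) = b + 3/b)
(3125 + l(N))/(1/(4451 - 2591) - 4999) = (3125 + (-60 + 3/(-60)))/(1/(4451 - 2591) - 4999) = (3125 + (-60 + 3*(-1/60)))/(1/1860 - 4999) = (3125 + (-60 - 1/20))/(1/1860 - 4999) = (3125 - 1201/20)/(-9298139/1860) = (61299/20)*(-1860/9298139) = -5700807/9298139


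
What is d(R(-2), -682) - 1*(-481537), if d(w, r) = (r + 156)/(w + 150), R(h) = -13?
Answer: 65970043/137 ≈ 4.8153e+5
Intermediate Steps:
d(w, r) = (156 + r)/(150 + w)
d(R(-2), -682) - 1*(-481537) = (156 - 682)/(150 - 13) - 1*(-481537) = -526/137 + 481537 = 65970043/137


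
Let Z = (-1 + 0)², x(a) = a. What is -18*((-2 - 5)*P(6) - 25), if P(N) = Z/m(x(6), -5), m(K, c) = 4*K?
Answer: 1821/4 ≈ 455.25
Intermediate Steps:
Z = 1 (Z = (-1)² = 1)
P(N) = 1/24 (P(N) = 1/(4*6) = 1/24)
-18*((-2 - 5)*P(6) - 25) = -18*((-2 - 5)*(1/24) - 25) = -18*(-7*1/24 - 25) = -18*(-7/24 - 25) = -18*(-607/24) = 1821/4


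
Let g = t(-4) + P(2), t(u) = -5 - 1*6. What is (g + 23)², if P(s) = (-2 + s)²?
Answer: 144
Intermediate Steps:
t(u) = -11 (t(u) = -5 - 6 = -11)
g = -11 (g = -11 + (-2 + 2)² = -11 + 0² = -11 + 0 = -11)
(g + 23)² = (-11 + 23)² = 12² = 144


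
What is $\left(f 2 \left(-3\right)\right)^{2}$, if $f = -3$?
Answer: $324$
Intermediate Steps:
$\left(f 2 \left(-3\right)\right)^{2} = \left(\left(-3\right) 2 \left(-3\right)\right)^{2} = \left(\left(-6\right) \left(-3\right)\right)^{2} = 18^{2} = 324$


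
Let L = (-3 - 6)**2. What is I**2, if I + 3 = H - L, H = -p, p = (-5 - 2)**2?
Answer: 17689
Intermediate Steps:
L = 81 (L = (-9)**2 = 81)
p = 49 (p = (-7)**2 = 49)
H = -49 (H = -1*49 = -49)
I = -133 (I = -3 + (-49 - 1*81) = -3 + (-49 - 81) = -3 - 130 = -133)
I**2 = (-133)**2 = 17689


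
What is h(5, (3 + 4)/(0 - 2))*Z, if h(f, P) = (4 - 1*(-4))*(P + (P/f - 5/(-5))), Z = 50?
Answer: -1280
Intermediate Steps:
h(f, P) = 8 + 8*P + 8*P/f (h(f, P) = (4 + 4)*(P + (P/f - 5*(-1/5))) = 8*(P + (P/f + 1)) = 8*(P + (1 + P/f)) = 8*(1 + P + P/f) = 8 + 8*P + 8*P/f)
h(5, (3 + 4)/(0 - 2))*Z = (8 + 8*((3 + 4)/(0 - 2)) + 8*((3 + 4)/(0 - 2))/5)*50 = (8 + 8*(7/(-2)) + 8*(7/(-2))*(1/5))*50 = (8 + 8*(7*(-1/2)) + 8*(7*(-1/2))*(1/5))*50 = (8 + 8*(-7/2) + 8*(-7/2)*(1/5))*50 = (8 - 28 - 28/5)*50 = -128/5*50 = -1280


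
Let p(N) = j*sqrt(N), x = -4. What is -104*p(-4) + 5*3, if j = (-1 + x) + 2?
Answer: 15 + 624*I ≈ 15.0 + 624.0*I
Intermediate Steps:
j = -3 (j = (-1 - 4) + 2 = -5 + 2 = -3)
p(N) = -3*sqrt(N)
-104*p(-4) + 5*3 = -(-312)*sqrt(-4) + 5*3 = -(-312)*2*I + 15 = -(-624)*I + 15 = 624*I + 15 = 15 + 624*I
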